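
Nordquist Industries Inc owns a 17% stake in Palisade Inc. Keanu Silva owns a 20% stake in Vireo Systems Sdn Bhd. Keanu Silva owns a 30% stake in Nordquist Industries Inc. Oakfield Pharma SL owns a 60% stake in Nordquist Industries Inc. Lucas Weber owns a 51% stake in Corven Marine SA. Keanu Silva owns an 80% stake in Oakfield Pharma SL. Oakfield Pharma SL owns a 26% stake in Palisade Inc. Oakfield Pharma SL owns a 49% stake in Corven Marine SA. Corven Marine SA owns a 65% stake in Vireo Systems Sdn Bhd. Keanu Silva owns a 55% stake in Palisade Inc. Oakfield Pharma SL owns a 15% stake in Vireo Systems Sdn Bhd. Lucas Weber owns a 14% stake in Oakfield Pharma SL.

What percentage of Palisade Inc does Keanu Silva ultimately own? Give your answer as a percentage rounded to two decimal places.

89.06%

Keanu reaches Palisade along 4 paths.
Direct stake: 55% = 55%.
Via Oakfield: 80% × 26% = 20.8%.
Via Nordquist: 30% × 17% = 5.1%.
Via Oakfield → Nordquist: 80% × 60% × 17% = 8.16%.
Total: 55% + 20.8% + 5.1% + 8.16% = 89.06%.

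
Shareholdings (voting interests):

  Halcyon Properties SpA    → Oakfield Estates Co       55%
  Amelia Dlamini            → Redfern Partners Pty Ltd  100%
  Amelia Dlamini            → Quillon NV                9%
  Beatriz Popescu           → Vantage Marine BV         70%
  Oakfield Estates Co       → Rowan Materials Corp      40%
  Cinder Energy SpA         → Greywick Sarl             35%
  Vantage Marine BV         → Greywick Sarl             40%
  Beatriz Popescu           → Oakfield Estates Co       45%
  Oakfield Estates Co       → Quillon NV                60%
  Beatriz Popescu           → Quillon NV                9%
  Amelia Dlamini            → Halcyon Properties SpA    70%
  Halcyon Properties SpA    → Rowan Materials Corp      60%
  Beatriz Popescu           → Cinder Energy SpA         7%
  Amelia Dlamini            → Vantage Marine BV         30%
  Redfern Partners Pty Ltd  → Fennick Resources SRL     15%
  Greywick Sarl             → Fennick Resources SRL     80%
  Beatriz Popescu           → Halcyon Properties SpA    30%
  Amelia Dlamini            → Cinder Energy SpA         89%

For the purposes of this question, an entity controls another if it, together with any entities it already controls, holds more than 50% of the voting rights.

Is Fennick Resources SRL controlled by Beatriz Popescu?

Beatriz holds 70% of Vantage, so Beatriz controls Vantage.
Neither Beatriz nor any entity Beatriz controls holds any voting interest in Fennick.
So Beatriz does not control Fennick.

No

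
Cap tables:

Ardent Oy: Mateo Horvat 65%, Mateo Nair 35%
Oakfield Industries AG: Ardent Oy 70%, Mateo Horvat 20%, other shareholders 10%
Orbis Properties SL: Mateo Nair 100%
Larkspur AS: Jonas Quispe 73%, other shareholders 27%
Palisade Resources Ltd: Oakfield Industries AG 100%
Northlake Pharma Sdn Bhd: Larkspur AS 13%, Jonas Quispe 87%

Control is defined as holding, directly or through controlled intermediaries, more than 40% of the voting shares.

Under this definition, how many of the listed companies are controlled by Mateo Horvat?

3

Mateo Horvat holds 65% of Ardent, so Mateo Horvat controls Ardent.
Ardent and Mateo Horvat together hold 70% + 20% = 90% of Oakfield, so Mateo Horvat controls Oakfield.
Oakfield holds 100% of Palisade, so Mateo Horvat controls Palisade.
No other company's threshold is met.
Mateo Horvat controls 3 companies.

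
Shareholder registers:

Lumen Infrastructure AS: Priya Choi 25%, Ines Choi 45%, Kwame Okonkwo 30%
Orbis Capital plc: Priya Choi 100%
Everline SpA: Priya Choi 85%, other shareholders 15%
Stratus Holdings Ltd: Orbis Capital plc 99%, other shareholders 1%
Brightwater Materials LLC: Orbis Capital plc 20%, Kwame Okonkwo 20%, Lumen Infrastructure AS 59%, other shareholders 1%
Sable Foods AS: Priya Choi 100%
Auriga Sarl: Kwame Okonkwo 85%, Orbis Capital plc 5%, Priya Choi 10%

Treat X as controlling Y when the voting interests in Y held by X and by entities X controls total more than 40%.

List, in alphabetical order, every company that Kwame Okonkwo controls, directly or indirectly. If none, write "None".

Auriga Sarl

Kwame holds 85% of Auriga, so Kwame controls Auriga.
No other company's threshold is met.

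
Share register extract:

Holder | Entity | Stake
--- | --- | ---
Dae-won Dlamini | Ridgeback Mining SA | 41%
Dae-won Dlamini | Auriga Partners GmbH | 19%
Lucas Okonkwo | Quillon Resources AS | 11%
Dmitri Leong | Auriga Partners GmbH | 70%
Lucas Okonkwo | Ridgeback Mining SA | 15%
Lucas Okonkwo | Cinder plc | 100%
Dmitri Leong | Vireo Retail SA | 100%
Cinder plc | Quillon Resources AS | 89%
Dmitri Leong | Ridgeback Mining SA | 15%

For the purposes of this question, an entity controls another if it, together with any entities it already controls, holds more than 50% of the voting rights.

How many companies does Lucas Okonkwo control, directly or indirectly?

Lucas holds 100% of Cinder, so Lucas controls Cinder.
Lucas and Cinder together hold 11% + 89% = 100% of Quillon, so Lucas controls Quillon.
No other company's threshold is met.
Lucas controls 2 companies.

2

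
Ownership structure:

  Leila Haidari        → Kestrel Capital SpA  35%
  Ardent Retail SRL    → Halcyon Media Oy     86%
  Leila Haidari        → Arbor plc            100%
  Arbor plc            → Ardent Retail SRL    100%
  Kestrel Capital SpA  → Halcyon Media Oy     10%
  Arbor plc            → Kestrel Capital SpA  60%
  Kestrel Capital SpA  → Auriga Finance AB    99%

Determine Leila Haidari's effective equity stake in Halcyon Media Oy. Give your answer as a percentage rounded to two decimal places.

Leila reaches Halcyon along 3 paths.
Via Kestrel: 35% × 10% = 3.5%.
Via Arbor → Kestrel: 100% × 60% × 10% = 6%.
Via Arbor → Ardent: 100% × 100% × 86% = 86%.
Total: 3.5% + 6% + 86% = 95.5%.
Rounded: 95.50%.

95.50%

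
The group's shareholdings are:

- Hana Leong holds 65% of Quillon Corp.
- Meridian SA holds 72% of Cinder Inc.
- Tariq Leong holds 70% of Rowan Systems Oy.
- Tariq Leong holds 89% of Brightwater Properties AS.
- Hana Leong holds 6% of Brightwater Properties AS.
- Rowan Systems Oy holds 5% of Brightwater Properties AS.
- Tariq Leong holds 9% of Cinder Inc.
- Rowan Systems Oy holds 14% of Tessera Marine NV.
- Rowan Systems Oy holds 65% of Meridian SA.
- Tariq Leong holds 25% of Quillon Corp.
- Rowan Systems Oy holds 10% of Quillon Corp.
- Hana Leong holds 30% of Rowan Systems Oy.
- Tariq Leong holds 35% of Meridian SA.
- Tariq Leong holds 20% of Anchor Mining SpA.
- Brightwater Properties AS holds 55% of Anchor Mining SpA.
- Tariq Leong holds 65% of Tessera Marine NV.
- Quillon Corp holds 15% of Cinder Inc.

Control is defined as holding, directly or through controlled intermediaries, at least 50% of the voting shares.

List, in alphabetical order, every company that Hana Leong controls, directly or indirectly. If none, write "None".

Hana holds 65% of Quillon, so Hana controls Quillon.
No other company's threshold is met.

Quillon Corp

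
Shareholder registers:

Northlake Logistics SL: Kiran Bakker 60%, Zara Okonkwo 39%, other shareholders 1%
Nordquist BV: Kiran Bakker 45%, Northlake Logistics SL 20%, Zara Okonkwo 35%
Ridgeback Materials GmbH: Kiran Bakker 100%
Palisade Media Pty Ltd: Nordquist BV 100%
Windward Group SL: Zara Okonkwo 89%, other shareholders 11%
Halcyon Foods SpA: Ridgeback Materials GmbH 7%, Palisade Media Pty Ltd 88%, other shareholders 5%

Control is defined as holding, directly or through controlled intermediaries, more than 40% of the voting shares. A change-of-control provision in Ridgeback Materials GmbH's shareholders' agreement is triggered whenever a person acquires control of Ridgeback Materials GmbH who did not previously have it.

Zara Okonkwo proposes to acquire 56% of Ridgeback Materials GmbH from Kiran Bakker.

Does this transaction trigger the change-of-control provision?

The purchase adds only to Zara's holdings (Kiran's stake shrinks), so Zara is the only person who could newly come to control Ridgeback.
Zara holds 89% of Windward, so Zara controls Windward.
Neither Zara nor any entity Zara controls holds any voting interest in Ridgeback.
So before the transaction, Zara does not control Ridgeback.
After the purchase, Zara holds 56% of Ridgeback directly, and Kiran's stake falls to 44%.
Zara holds 56% of Ridgeback, so Zara controls Ridgeback.
Zara did not control Ridgeback before and does after, so the clause is triggered.

Yes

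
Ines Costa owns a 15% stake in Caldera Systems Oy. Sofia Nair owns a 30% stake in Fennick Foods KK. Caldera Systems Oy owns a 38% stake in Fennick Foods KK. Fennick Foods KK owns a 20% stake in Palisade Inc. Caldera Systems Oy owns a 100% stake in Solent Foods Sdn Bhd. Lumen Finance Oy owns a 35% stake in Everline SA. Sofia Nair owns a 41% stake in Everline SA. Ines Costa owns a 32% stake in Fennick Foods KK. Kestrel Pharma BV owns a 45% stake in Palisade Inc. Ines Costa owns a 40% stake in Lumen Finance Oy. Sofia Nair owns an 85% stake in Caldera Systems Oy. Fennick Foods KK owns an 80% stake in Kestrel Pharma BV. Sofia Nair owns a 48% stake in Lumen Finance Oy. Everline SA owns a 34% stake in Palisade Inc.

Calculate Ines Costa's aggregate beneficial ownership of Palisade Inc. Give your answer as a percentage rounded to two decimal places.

Ines reaches Palisade along 5 paths.
Via Fennick: 32% × 20% = 6.4%.
Via Caldera → Fennick: 15% × 38% × 20% = 1.14%.
Via Fennick → Kestrel: 32% × 80% × 45% = 11.52%.
Via Caldera → Fennick → Kestrel: 15% × 38% × 80% × 45% = 2.052%.
Via Lumen → Everline: 40% × 35% × 34% = 4.76%.
Total: 6.4% + 1.14% + 11.52% + 2.052% + 4.76% = 25.872%.
Rounded: 25.87%.

25.87%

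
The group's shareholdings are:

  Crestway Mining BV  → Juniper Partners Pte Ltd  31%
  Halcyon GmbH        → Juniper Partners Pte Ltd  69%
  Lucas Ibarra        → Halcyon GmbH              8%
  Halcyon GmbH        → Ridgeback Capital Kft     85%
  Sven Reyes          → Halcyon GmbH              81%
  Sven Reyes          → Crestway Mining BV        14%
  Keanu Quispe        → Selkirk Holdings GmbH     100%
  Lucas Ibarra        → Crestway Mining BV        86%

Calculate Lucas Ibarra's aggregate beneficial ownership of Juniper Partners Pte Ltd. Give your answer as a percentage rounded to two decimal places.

32.18%

Lucas reaches Juniper along 2 paths.
Via Crestway: 86% × 31% = 26.66%.
Via Halcyon: 8% × 69% = 5.52%.
Total: 26.66% + 5.52% = 32.18%.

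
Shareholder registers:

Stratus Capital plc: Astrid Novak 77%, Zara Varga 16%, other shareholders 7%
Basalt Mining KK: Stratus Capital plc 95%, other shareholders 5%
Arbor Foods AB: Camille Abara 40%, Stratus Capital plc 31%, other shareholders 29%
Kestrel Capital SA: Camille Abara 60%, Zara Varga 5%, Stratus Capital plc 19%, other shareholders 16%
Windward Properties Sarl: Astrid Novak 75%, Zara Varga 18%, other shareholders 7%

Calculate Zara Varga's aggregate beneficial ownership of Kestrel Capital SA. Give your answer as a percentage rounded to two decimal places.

Zara reaches Kestrel along 2 paths.
Direct stake: 5% = 5%.
Via Stratus: 16% × 19% = 3.04%.
Total: 5% + 3.04% = 8.04%.

8.04%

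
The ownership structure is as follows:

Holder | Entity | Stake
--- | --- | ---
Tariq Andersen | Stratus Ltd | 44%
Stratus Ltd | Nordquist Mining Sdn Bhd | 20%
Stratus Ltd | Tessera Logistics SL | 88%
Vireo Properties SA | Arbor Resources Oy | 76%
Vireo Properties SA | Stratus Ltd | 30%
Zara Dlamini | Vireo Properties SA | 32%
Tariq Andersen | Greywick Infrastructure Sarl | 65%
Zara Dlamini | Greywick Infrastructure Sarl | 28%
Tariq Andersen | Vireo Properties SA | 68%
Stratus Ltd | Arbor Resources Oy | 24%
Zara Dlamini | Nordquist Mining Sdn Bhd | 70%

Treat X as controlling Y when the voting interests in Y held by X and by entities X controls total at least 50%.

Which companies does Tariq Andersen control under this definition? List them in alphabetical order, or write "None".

Arbor Resources Oy, Greywick Infrastructure Sarl, Stratus Ltd, Tessera Logistics SL, Vireo Properties SA

Tariq holds 68% of Vireo, so Tariq controls Vireo.
Tariq holds 65% of Greywick, so Tariq controls Greywick.
Vireo and Tariq together hold 30% + 44% = 74% of Stratus, so Tariq controls Stratus.
Vireo and Stratus together hold 76% + 24% = 100% of Arbor, so Tariq controls Arbor.
Stratus holds 88% of Tessera, so Tariq controls Tessera.
No other company's threshold is met.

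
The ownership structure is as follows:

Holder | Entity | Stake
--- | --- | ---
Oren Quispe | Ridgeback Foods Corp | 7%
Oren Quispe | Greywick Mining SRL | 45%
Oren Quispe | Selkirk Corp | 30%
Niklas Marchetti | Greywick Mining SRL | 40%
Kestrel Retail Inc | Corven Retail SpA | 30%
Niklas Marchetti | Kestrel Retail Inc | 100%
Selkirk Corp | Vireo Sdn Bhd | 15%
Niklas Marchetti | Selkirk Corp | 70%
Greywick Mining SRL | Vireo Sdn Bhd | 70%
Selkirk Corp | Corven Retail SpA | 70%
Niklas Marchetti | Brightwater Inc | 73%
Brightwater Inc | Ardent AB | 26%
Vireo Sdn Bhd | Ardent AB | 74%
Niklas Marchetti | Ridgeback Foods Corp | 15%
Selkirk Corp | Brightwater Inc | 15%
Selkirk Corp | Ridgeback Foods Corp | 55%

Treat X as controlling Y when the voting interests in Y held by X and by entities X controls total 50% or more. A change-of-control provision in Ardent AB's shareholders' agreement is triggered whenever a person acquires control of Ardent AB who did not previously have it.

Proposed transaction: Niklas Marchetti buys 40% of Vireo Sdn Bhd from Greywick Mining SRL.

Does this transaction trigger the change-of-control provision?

The purchase adds only to Niklas's holdings (Greywick's stake shrinks), so Niklas is the only person who could newly come to control Ardent.
Niklas holds 70% of Selkirk, so Niklas controls Selkirk.
Niklas holds 100% of Kestrel, so Niklas controls Kestrel.
Selkirk and Niklas together hold 55% + 15% = 70% of Ridgeback, so Niklas controls Ridgeback.
Niklas and Selkirk together hold 73% + 15% = 88% of Brightwater, so Niklas controls Brightwater.
Selkirk and Kestrel together hold 70% + 30% = 100% of Corven, so Niklas controls Corven.
In Ardent, Niklas's side holds only 26%, not ≥ 50%.
So before the transaction, Niklas does not control Ardent.
After the purchase, Niklas holds 40% of Vireo directly, and Greywick's stake falls to 30%.
Selkirk and Niklas together hold 15% + 40% = 55% of Vireo, so Niklas controls Vireo.
Vireo and Brightwater together hold 74% + 26% = 100% of Ardent, so Niklas controls Ardent.
Niklas did not control Ardent before and does after, so the clause is triggered.

Yes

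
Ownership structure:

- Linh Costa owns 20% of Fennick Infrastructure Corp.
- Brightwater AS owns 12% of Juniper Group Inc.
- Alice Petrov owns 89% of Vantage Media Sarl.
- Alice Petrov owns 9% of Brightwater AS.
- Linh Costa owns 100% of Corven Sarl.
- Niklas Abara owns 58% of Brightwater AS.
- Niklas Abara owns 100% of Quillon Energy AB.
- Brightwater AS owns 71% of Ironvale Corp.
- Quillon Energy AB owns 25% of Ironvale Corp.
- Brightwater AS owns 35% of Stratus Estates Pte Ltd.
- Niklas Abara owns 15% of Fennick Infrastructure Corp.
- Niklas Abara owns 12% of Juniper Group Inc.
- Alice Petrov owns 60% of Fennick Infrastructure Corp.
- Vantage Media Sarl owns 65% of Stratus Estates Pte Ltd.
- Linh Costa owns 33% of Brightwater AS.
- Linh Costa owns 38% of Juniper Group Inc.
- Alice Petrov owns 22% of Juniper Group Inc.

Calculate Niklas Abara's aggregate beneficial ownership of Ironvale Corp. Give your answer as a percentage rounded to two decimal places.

Niklas reaches Ironvale along 2 paths.
Via Brightwater: 58% × 71% = 41.18%.
Via Quillon: 100% × 25% = 25%.
Total: 41.18% + 25% = 66.18%.

66.18%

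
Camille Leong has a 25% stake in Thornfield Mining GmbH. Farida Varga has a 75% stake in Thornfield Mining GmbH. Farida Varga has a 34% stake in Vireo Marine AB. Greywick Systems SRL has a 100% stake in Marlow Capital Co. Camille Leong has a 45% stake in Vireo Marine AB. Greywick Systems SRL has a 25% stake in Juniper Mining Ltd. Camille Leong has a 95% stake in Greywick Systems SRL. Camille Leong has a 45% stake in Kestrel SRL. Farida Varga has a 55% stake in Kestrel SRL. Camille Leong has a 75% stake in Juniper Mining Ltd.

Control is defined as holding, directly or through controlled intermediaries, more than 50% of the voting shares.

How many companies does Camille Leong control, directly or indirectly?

Camille holds 95% of Greywick, so Camille controls Greywick.
Greywick holds 100% of Marlow, so Camille controls Marlow.
Camille and Greywick together hold 75% + 25% = 100% of Juniper, so Camille controls Juniper.
No other company's threshold is met.
Camille controls 3 companies.

3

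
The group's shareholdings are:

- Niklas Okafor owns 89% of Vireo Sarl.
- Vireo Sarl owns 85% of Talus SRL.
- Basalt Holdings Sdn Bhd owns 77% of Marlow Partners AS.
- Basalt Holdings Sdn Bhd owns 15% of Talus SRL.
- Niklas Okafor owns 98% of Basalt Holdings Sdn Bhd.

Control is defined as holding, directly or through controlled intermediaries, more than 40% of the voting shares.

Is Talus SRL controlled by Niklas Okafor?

Yes

Niklas holds 98% of Basalt, so Niklas controls Basalt.
Niklas holds 89% of Vireo, so Niklas controls Vireo.
Vireo and Basalt together hold 85% + 15% = 100% of Talus, so Niklas controls Talus.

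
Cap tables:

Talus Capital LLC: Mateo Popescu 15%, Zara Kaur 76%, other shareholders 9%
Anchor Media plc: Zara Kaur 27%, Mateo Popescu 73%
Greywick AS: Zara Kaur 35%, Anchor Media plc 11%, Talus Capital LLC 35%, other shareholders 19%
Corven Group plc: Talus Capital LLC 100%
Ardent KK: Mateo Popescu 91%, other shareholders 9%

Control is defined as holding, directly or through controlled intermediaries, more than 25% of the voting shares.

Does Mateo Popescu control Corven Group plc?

Mateo holds 73% of Anchor, so Mateo controls Anchor.
Mateo holds 91% of Ardent, so Mateo controls Ardent.
Neither Mateo nor any entity Mateo controls holds any voting interest in Corven.
So Mateo does not control Corven.

No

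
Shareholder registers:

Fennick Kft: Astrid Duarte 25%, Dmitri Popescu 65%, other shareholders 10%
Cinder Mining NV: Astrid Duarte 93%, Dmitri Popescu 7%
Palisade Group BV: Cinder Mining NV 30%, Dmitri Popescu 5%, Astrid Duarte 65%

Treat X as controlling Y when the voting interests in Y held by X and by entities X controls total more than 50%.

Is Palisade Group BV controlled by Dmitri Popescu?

No

Dmitri holds 65% of Fennick, so Dmitri controls Fennick.
In Palisade, Dmitri's side holds only 5%, not > 50%.
So Dmitri does not control Palisade.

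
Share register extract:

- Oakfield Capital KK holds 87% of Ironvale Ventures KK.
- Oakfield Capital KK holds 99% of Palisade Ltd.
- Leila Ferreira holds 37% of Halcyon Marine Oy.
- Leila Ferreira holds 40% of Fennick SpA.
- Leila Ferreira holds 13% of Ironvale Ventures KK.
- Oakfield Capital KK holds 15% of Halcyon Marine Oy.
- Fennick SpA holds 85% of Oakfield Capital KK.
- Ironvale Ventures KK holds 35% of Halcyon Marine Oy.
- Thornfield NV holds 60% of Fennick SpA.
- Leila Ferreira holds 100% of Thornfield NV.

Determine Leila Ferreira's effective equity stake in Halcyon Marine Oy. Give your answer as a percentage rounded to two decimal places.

80.18%

Leila reaches Halcyon along 6 paths.
Via Fennick → Oakfield: 40% × 85% × 15% = 5.1%.
Via Thornfield → Fennick → Oakfield: 100% × 60% × 85% × 15% = 7.65%.
Via Fennick → Oakfield → Ironvale: 40% × 85% × 87% × 35% = 10.353%.
Via Thornfield → Fennick → Oakfield → Ironvale: 100% × 60% × 85% × 87% × 35% = 15.5295%.
Via Ironvale: 13% × 35% = 4.55%.
Direct stake: 37% = 37%.
Total: 5.1% + 7.65% + 10.353% + 15.5295% + 4.55% + 37% = 80.1825%.
Rounded: 80.18%.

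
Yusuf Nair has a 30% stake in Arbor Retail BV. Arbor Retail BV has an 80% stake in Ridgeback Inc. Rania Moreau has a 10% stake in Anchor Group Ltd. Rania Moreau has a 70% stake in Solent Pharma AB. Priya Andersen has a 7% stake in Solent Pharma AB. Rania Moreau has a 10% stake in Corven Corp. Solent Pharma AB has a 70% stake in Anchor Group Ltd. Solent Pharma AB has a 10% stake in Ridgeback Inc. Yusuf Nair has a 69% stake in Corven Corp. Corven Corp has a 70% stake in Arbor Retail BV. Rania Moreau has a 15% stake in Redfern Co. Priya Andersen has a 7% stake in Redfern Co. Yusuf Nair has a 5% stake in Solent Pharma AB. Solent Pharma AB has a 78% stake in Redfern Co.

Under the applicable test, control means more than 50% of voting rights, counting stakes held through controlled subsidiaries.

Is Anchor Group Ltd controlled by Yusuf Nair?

No

Yusuf holds 69% of Corven, so Yusuf controls Corven.
Corven and Yusuf together hold 70% + 30% = 100% of Arbor, so Yusuf controls Arbor.
Arbor holds 80% of Ridgeback, so Yusuf controls Ridgeback.
Neither Yusuf nor any entity Yusuf controls holds any voting interest in Anchor.
So Yusuf does not control Anchor.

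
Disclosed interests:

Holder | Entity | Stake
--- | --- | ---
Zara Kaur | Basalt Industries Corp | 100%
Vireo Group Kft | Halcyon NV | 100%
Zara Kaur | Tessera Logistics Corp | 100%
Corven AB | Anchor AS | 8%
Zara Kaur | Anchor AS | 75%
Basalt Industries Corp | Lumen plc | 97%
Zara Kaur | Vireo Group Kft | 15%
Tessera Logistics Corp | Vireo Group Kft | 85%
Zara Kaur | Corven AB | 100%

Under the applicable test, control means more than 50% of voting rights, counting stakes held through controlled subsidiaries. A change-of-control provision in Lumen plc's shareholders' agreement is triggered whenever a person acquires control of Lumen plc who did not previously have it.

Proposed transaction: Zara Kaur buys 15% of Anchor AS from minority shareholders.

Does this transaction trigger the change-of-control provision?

No

The purchase changes only Zara's holdings, so Zara is the only person who could newly come to control Lumen.
Zara holds 100% of Basalt, so Zara controls Basalt.
Basalt holds 97% of Lumen, so Zara controls Lumen.
So Zara already controls Lumen before the transaction.
After the purchase, Zara's direct stake in Anchor rises to 75% + 15% = 90%.
Zara controlled Lumen already, so this is not a new person acquiring control; every other person's position is unchanged or reduced.
No new person acquires control, so the clause is not triggered.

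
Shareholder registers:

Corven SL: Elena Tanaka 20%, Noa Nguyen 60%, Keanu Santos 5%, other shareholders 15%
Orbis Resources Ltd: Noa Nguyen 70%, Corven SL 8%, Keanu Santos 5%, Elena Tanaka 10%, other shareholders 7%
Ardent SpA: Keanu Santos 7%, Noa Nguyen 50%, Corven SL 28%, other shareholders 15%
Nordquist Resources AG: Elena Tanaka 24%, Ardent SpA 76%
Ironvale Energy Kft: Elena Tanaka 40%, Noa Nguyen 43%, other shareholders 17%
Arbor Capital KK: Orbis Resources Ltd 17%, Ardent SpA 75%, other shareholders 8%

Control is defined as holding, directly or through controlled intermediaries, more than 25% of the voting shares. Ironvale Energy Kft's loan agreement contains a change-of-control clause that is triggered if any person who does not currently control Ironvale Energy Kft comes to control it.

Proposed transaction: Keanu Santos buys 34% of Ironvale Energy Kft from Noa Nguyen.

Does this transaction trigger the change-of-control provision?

The purchase adds only to Keanu's holdings (Noa's stake shrinks), so Keanu is the only person who could newly come to control Ironvale.
Keanu's largest direct stake is 7% in Ardent, which does not meet the threshold, so Keanu controls no company.
Neither Keanu nor any entity Keanu controls holds any voting interest in Ironvale.
So before the transaction, Keanu does not control Ironvale.
After the purchase, Keanu holds 34% of Ironvale directly, and Noa's stake falls to 9%.
Keanu holds 34% of Ironvale, so Keanu controls Ironvale.
Keanu did not control Ironvale before and does after, so the clause is triggered.

Yes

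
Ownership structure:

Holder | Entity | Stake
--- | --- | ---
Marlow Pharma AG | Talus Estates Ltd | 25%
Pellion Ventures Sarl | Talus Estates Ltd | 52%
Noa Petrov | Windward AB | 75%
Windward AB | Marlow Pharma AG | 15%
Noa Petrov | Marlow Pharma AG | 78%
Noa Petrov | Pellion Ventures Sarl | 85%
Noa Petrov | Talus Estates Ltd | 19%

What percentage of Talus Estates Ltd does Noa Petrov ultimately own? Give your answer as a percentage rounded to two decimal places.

85.51%

Noa reaches Talus along 4 paths.
Via Pellion: 85% × 52% = 44.2%.
Via Marlow: 78% × 25% = 19.5%.
Via Windward → Marlow: 75% × 15% × 25% = 2.8125%.
Direct stake: 19% = 19%.
Total: 44.2% + 19.5% + 2.8125% + 19% = 85.5125%.
Rounded: 85.51%.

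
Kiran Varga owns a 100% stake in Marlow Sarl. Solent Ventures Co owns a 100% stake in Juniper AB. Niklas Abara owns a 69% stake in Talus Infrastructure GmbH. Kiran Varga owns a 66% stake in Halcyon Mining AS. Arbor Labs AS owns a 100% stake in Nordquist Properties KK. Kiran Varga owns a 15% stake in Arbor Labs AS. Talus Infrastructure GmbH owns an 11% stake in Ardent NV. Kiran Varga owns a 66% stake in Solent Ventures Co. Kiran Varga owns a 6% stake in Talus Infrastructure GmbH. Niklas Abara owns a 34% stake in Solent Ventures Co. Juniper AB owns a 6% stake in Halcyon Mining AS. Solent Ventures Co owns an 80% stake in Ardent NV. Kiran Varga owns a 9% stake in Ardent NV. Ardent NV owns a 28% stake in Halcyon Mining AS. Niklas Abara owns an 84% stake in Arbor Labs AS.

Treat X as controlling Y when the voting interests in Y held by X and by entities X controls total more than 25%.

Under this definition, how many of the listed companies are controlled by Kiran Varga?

5

Kiran holds 66% of Solent, so Kiran controls Solent.
Solent and Kiran together hold 80% + 9% = 89% of Ardent, so Kiran controls Ardent.
Solent holds 100% of Juniper, so Kiran controls Juniper.
Kiran holds 100% of Marlow, so Kiran controls Marlow.
Juniper and Kiran and Ardent together hold 6% + 66% + 28% = 100% of Halcyon, so Kiran controls Halcyon.
No other company's threshold is met.
Kiran controls 5 companies.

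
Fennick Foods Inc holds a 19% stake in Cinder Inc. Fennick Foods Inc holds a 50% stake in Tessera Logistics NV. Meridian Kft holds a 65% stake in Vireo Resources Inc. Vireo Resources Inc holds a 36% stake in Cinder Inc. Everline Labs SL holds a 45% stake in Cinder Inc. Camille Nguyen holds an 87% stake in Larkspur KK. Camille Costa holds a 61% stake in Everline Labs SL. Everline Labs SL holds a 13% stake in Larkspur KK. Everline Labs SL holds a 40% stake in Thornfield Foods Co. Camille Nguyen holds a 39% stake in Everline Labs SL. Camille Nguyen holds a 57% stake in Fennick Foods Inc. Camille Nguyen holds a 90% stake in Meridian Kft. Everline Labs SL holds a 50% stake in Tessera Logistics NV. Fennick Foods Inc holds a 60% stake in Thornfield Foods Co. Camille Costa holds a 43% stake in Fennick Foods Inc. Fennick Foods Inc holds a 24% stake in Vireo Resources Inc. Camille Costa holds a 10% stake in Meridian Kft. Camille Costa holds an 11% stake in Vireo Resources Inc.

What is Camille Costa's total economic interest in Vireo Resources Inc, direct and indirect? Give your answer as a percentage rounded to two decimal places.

27.82%

Camille Costa reaches Vireo along 3 paths.
Via Fennick: 43% × 24% = 10.32%.
Via Meridian: 10% × 65% = 6.5%.
Direct stake: 11% = 11%.
Total: 10.32% + 6.5% + 11% = 27.82%.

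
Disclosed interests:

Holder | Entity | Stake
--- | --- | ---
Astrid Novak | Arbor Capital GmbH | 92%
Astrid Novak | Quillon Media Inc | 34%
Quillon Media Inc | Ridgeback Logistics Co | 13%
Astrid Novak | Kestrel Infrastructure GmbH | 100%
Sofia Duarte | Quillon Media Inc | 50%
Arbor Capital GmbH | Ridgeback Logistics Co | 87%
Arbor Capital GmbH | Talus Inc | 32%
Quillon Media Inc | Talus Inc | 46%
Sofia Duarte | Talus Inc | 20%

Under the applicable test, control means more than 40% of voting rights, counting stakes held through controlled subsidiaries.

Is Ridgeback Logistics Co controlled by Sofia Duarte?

Sofia holds 50% of Quillon, so Sofia controls Quillon.
Quillon and Sofia together hold 46% + 20% = 66% of Talus, so Sofia controls Talus.
In Ridgeback, Sofia's side holds only 13%, not > 40%.
So Sofia does not control Ridgeback.

No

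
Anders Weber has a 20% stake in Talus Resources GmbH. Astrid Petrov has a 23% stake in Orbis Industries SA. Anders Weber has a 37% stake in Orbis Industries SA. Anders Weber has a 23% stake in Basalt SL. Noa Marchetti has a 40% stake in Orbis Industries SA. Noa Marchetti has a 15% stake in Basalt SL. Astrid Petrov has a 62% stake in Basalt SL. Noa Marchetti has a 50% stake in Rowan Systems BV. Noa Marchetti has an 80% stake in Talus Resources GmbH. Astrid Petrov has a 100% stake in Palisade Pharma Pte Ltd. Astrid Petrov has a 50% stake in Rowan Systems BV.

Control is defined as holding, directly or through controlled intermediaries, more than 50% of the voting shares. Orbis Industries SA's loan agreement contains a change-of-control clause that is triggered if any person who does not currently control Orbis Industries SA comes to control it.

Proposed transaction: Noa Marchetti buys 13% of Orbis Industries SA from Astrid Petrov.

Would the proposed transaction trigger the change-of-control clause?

Yes

The purchase adds only to Noa's holdings (Astrid's stake shrinks), so Noa is the only person who could newly come to control Orbis.
Noa holds 80% of Talus, so Noa controls Talus.
In Orbis, Noa's side holds only 40%, not > 50%.
So before the transaction, Noa does not control Orbis.
After the purchase, Noa's direct stake in Orbis rises to 40% + 13% = 53%, and Astrid's stake falls to 10%.
Noa holds 53% of Orbis, so Noa controls Orbis.
Noa did not control Orbis before and does after, so the clause is triggered.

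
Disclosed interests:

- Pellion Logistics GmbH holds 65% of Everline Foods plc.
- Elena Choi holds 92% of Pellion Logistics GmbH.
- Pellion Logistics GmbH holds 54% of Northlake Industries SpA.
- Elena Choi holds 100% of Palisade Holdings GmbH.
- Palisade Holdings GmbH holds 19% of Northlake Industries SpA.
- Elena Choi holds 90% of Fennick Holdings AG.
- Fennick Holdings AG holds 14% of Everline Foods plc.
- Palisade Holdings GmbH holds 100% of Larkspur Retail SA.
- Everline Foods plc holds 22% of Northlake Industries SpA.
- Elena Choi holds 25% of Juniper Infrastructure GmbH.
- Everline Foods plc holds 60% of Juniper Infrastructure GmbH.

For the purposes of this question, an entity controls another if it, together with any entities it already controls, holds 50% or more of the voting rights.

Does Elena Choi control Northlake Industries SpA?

Elena holds 92% of Pellion, so Elena controls Pellion.
Elena holds 90% of Fennick, so Elena controls Fennick.
Fennick and Pellion together hold 14% + 65% = 79% of Everline, so Elena controls Everline.
Elena holds 100% of Palisade, so Elena controls Palisade.
Pellion and Everline and Palisade together hold 54% + 22% + 19% = 95% of Northlake, so Elena controls Northlake.

Yes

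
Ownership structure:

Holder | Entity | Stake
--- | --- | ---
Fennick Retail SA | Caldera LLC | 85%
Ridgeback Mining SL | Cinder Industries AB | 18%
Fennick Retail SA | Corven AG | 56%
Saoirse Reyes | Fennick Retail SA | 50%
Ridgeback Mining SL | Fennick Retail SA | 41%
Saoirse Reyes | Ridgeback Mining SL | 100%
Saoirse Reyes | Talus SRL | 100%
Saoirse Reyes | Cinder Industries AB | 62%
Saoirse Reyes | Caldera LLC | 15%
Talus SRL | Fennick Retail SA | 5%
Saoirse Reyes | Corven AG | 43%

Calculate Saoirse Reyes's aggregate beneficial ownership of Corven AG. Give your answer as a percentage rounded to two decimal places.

96.76%

Saoirse reaches Corven along 4 paths.
Via Fennick: 50% × 56% = 28%.
Via Talus → Fennick: 100% × 5% × 56% = 2.8%.
Via Ridgeback → Fennick: 100% × 41% × 56% = 22.96%.
Direct stake: 43% = 43%.
Total: 28% + 2.8% + 22.96% + 43% = 96.76%.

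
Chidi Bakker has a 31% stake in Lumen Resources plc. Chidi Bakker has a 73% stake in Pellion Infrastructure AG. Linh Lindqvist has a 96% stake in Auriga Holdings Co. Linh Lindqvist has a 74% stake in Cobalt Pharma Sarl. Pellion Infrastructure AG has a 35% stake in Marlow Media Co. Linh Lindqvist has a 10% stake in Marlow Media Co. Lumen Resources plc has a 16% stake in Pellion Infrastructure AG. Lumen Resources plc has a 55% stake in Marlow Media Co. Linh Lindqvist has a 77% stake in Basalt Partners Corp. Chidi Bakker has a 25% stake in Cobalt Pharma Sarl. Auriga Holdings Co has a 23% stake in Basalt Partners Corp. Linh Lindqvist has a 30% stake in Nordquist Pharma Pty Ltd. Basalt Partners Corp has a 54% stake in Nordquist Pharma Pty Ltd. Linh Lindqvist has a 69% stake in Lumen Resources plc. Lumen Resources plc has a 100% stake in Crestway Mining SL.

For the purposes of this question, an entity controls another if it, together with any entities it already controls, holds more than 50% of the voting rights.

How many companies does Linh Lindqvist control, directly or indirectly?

Linh holds 96% of Auriga, so Linh controls Auriga.
Linh holds 69% of Lumen, so Linh controls Lumen.
Lumen holds 100% of Crestway, so Linh controls Crestway.
Auriga and Linh together hold 23% + 77% = 100% of Basalt, so Linh controls Basalt.
Linh and Basalt together hold 30% + 54% = 84% of Nordquist, so Linh controls Nordquist.
Lumen and Linh together hold 55% + 10% = 65% of Marlow, so Linh controls Marlow.
Linh holds 74% of Cobalt, so Linh controls Cobalt.
No other company's threshold is met.
Linh controls 7 companies.

7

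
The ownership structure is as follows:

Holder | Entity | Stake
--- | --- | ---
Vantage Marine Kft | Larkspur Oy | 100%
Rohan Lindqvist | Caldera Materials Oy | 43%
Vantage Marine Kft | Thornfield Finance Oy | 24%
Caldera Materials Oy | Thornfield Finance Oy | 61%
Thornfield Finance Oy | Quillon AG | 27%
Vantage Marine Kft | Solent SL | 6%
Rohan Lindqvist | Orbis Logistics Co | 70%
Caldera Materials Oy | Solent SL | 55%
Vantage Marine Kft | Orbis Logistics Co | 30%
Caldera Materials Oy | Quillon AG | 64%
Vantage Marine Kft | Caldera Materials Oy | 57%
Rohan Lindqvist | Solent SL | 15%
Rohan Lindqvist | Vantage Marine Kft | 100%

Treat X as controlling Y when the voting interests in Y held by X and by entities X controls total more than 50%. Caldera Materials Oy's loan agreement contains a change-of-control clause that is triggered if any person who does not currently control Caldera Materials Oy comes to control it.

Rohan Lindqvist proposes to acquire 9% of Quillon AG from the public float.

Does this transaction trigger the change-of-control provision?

No

The purchase changes only Rohan's holdings, so Rohan is the only person who could newly come to control Caldera.
Rohan holds 100% of Vantage, so Rohan controls Vantage.
Rohan and Vantage together hold 43% + 57% = 100% of Caldera, so Rohan controls Caldera.
So Rohan already controls Caldera before the transaction.
After the purchase, Rohan holds 9% of Quillon directly.
Rohan controlled Caldera already, so this is not a new person acquiring control; every other person's position is unchanged or reduced.
No new person acquires control, so the clause is not triggered.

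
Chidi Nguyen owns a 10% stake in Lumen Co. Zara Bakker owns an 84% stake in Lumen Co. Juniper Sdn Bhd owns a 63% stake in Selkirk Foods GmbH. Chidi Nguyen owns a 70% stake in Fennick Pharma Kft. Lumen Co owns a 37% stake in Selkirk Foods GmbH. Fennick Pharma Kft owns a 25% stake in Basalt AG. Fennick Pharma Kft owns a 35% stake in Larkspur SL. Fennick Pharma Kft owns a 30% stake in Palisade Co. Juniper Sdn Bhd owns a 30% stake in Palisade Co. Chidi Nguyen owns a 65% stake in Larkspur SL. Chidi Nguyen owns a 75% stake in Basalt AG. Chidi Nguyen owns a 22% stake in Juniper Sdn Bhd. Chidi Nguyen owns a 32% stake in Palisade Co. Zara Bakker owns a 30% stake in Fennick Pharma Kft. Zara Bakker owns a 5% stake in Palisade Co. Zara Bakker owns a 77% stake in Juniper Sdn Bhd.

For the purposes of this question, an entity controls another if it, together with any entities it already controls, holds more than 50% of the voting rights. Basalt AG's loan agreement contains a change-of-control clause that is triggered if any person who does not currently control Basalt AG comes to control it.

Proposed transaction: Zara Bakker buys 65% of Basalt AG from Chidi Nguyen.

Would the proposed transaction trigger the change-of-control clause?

Yes

The purchase adds only to Zara's holdings (Chidi's stake shrinks), so Zara is the only person who could newly come to control Basalt.
Zara holds 77% of Juniper, so Zara controls Juniper.
Zara holds 84% of Lumen, so Zara controls Lumen.
Juniper and Lumen together hold 63% + 37% = 100% of Selkirk, so Zara controls Selkirk.
Neither Zara nor any entity Zara controls holds any voting interest in Basalt.
So before the transaction, Zara does not control Basalt.
After the purchase, Zara holds 65% of Basalt directly, and Chidi's stake falls to 10%.
Zara holds 65% of Basalt, so Zara controls Basalt.
Zara did not control Basalt before and does after, so the clause is triggered.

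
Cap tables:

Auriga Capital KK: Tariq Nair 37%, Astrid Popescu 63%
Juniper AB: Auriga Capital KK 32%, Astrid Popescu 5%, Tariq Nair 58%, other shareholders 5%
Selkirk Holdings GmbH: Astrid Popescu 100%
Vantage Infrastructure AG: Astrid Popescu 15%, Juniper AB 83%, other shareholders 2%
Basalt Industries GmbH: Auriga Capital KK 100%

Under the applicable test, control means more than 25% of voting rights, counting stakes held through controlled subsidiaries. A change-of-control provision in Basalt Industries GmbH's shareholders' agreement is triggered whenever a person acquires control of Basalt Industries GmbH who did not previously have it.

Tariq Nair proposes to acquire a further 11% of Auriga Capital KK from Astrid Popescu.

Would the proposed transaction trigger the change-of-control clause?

The purchase adds only to Tariq's holdings (Astrid's stake shrinks), so Tariq is the only person who could newly come to control Basalt.
Tariq holds 37% of Auriga, so Tariq controls Auriga.
Auriga holds 100% of Basalt, so Tariq controls Basalt.
So Tariq already controls Basalt before the transaction.
After the purchase, Tariq's direct stake in Auriga rises to 37% + 11% = 48%, and Astrid's stake falls to 52%.
Tariq controlled Basalt already, so this is not a new person acquiring control; every other person's position is unchanged or reduced.
No new person acquires control, so the clause is not triggered.

No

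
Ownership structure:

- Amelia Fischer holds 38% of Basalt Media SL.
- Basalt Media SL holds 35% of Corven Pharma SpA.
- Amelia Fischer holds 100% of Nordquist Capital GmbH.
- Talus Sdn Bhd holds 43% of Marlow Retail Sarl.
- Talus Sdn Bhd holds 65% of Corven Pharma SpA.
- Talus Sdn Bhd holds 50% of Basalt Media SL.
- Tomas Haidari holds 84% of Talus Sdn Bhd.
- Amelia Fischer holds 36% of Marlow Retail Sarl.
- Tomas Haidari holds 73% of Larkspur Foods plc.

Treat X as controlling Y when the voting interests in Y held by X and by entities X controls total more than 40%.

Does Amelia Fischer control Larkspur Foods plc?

Amelia holds 100% of Nordquist, so Amelia controls Nordquist.
Neither Amelia nor any entity Amelia controls holds any voting interest in Larkspur.
So Amelia does not control Larkspur.

No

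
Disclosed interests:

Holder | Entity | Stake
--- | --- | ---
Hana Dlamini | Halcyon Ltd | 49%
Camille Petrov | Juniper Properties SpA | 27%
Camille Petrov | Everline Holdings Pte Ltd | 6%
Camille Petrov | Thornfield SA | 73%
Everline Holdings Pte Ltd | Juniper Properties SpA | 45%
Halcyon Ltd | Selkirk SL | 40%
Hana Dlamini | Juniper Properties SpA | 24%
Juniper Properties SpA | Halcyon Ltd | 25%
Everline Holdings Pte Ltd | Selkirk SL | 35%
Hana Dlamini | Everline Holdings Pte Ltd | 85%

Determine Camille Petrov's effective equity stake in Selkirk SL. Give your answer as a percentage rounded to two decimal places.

5.07%

Camille reaches Selkirk along 3 paths.
Via Everline: 6% × 35% = 2.1%.
Via Juniper → Halcyon: 27% × 25% × 40% = 2.7%.
Via Everline → Juniper → Halcyon: 6% × 45% × 25% × 40% = 0.27%.
Total: 2.1% + 2.7% + 0.27% = 5.07%.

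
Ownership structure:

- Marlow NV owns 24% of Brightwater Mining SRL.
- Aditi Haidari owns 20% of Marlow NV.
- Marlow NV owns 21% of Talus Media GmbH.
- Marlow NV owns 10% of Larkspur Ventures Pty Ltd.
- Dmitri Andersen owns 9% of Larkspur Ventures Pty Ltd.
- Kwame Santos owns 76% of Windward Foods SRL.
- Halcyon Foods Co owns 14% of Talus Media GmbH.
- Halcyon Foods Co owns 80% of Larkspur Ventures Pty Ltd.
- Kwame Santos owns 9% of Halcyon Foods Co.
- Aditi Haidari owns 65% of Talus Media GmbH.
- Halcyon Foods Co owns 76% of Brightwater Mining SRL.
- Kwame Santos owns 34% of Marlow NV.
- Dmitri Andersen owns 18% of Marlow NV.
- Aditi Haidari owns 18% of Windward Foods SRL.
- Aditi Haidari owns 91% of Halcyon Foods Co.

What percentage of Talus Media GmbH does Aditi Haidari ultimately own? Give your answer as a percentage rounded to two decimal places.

81.94%

Aditi reaches Talus along 3 paths.
Via Marlow: 20% × 21% = 4.2%.
Direct stake: 65% = 65%.
Via Halcyon: 91% × 14% = 12.74%.
Total: 4.2% + 65% + 12.74% = 81.94%.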